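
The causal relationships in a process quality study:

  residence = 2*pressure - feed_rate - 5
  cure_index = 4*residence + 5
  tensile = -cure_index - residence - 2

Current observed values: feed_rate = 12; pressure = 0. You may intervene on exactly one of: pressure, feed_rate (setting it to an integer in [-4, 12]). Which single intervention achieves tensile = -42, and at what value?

set pressure = 12

Intervening on pressure: with other inputs at their observed values, tensile = -10*pressure + 78. Solving for -42 gives pressure = 12, within [-4, 12].
Intervening on feed_rate: tensile = 5*feed_rate + 18. Reaching -42 requires feed_rate = -12, outside [-4, 12].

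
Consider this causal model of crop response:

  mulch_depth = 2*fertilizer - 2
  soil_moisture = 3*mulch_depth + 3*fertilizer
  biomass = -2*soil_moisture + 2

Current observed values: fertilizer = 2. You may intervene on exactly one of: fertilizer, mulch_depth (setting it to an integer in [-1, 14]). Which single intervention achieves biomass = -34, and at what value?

Intervening on fertilizer: biomass = -18*fertilizer + 14. Reaching -34 requires fertilizer = 8/3, not an integer.
Intervening on mulch_depth: with other inputs at their observed values, biomass = -6*mulch_depth - 10. Solving for -34 gives mulch_depth = 4, within [-1, 14].

set mulch_depth = 4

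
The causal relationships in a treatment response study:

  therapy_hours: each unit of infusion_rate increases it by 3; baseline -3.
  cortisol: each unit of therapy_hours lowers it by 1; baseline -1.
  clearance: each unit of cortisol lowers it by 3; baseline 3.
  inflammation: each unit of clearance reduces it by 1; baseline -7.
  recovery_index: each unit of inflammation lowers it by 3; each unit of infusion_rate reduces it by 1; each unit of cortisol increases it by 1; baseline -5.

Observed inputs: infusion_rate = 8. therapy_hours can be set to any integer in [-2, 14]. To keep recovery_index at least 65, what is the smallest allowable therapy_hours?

therapy_hours = 5

Intervening on therapy_hours fixes its value directly, overriding its dependence on infusion_rate.
Substituting into the clearance equation gives clearance = 3*therapy_hours + 6.
Substituting into the inflammation equation gives inflammation = -3*therapy_hours - 13.
So recovery_index = 8*therapy_hours + 25.
Require 8*therapy_hours + 25 ≥ 65, so therapy_hours ≥ 5.
The smallest integer in [-2, 14] satisfying this is 5.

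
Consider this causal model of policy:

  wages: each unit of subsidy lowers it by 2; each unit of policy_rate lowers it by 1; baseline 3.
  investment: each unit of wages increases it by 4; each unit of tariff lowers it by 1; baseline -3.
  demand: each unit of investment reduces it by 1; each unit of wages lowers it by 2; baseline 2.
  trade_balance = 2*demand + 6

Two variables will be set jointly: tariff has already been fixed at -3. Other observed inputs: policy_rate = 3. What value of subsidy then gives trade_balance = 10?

subsidy = 0

With tariff held at -3:
Substituting into the wages equation gives wages = -2*subsidy.
So investment = -8*subsidy.
Substituting into the demand equation gives demand = 12*subsidy + 2.
Substituting into the trade_balance equation gives trade_balance = 24*subsidy + 10.
Solve 24*subsidy + 10 = 10: subsidy = (10 - 10) / 24 = 0.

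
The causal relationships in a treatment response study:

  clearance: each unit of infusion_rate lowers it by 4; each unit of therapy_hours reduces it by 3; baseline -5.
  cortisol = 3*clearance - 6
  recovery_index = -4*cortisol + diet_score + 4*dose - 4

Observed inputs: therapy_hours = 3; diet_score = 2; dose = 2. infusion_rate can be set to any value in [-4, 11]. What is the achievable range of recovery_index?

Substituting into the clearance equation gives clearance = -4*infusion_rate - 14.
This gives cortisol = -12*infusion_rate - 48.
Substituting into the recovery_index equation gives recovery_index = 48*infusion_rate + 198.
Linear in infusion_rate, so extremes are at the endpoints: infusion_rate = -4 gives recovery_index = 6; infusion_rate = 11 gives recovery_index = 726.

6 to 726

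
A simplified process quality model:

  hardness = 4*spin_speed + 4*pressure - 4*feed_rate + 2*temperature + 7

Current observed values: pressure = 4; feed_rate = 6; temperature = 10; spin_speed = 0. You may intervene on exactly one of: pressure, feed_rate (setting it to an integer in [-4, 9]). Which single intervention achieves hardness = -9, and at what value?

Intervening on pressure: with other inputs at their observed values, hardness = 4*pressure + 3. Solving for -9 gives pressure = -3, within [-4, 9].
Intervening on feed_rate: hardness = -4*feed_rate + 43. Reaching -9 requires feed_rate = 13, outside [-4, 9].

set pressure = -3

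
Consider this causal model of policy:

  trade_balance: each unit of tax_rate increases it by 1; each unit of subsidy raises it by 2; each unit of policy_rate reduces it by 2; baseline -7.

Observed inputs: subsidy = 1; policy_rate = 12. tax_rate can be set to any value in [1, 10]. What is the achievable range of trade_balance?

Substituting into the trade_balance equation gives trade_balance = tax_rate - 29.
Linear in tax_rate, so extremes are at the endpoints: tax_rate = 1 gives trade_balance = -28; tax_rate = 10 gives trade_balance = -19.

-28 to -19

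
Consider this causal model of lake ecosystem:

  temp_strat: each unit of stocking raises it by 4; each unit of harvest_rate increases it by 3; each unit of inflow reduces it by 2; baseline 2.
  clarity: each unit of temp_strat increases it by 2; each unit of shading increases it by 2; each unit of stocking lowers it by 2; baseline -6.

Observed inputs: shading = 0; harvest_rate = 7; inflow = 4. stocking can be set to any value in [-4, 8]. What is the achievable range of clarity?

Substituting into the temp_strat equation gives temp_strat = 4*stocking + 15.
This gives clarity = 6*stocking + 24.
Linear in stocking, so extremes are at the endpoints: stocking = -4 gives clarity = 0; stocking = 8 gives clarity = 72.

0 to 72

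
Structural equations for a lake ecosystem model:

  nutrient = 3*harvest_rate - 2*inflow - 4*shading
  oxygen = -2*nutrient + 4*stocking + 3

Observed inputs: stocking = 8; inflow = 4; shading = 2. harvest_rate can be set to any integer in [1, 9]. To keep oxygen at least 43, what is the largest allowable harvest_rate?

harvest_rate = 4

Substituting into the nutrient equation gives nutrient = 3*harvest_rate - 16.
So oxygen = -6*harvest_rate + 67.
Require -6*harvest_rate + 67 ≥ 43, so harvest_rate ≤ 4.
The largest integer in [1, 9] satisfying this is 4.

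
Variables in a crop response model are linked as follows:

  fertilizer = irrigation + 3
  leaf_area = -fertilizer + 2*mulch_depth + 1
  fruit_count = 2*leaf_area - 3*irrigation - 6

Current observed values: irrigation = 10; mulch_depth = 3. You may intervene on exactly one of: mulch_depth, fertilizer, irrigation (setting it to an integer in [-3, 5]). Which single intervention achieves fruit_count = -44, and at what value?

set mulch_depth = 4

Intervening on mulch_depth: with other inputs at their observed values, fruit_count = 4*mulch_depth - 60. Solving for -44 gives mulch_depth = 4, within [-3, 5].
Intervening on fertilizer: fruit_count = -2*fertilizer - 22. Reaching -44 requires fertilizer = 11, outside [-3, 5].
Intervening on irrigation: fruit_count = -5*irrigation + 2. Reaching -44 requires irrigation = 46/5, not an integer.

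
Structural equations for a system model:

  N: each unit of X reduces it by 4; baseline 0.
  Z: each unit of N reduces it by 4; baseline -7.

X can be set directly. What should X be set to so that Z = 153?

X = 10

Substituting into the Z equation gives Z = 16*X - 7.
Solve 16*X - 7 = 153: X = (153 + 7) / 16 = 10.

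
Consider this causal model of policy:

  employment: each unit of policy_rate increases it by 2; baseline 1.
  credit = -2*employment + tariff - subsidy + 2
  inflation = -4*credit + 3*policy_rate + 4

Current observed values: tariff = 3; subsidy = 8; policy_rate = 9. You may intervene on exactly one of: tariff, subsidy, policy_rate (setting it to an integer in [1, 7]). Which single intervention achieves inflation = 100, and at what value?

Intervening on tariff: inflation = -4*tariff + 207. Reaching 100 requires tariff = 107/4, not an integer.
Intervening on subsidy: inflation = 4*subsidy + 163. Reaching 100 requires subsidy = -63/4, not an integer.
Intervening on policy_rate: with other inputs at their observed values, inflation = 19*policy_rate + 24. Solving for 100 gives policy_rate = 4, within [1, 7].

set policy_rate = 4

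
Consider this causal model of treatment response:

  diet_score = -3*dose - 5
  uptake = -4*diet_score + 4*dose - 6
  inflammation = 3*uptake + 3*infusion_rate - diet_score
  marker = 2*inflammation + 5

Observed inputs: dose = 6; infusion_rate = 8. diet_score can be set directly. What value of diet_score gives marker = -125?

Intervening on diet_score fixes its value directly, overriding its dependence on dose.
Substituting into the uptake equation gives uptake = -4*diet_score + 18.
inflammation becomes -13*diet_score + 78.
marker becomes -26*diet_score + 161.
Solve -26*diet_score + 161 = -125: diet_score = (-125 - 161) / -26 = 11.

diet_score = 11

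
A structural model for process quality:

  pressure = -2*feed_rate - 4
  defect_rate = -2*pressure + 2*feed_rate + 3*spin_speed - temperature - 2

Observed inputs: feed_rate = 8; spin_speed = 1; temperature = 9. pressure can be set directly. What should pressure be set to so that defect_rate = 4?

Intervening on pressure fixes its value directly, overriding its dependence on feed_rate.
Substituting into the defect_rate equation gives defect_rate = -2*pressure + 8.
Solve -2*pressure + 8 = 4: pressure = (4 - 8) / -2 = 2.

pressure = 2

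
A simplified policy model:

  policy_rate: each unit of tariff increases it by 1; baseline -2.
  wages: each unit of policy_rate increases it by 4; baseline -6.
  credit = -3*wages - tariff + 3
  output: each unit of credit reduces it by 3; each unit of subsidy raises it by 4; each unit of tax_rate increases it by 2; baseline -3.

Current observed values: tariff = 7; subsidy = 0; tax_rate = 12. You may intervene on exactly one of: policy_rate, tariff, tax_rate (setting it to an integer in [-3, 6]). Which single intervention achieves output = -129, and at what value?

Intervening on policy_rate: with other inputs at their observed values, output = 36*policy_rate - 21. Solving for -129 gives policy_rate = -3, within [-3, 6].
Intervening on tariff: output = 39*tariff - 114. Reaching -129 requires tariff = -5/13, not an integer.
Intervening on tax_rate: output = 2*tax_rate + 135. Reaching -129 requires tax_rate = -132, outside [-3, 6].

set policy_rate = -3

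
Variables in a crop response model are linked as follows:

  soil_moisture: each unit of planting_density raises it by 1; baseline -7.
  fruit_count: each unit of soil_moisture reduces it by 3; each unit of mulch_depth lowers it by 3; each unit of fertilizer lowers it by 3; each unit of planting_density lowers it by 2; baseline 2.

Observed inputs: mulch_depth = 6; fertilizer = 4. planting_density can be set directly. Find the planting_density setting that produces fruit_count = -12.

planting_density = 1

Substituting into the fruit_count equation gives fruit_count = -5*planting_density - 7.
Solve -5*planting_density - 7 = -12: planting_density = (-12 + 7) / -5 = 1.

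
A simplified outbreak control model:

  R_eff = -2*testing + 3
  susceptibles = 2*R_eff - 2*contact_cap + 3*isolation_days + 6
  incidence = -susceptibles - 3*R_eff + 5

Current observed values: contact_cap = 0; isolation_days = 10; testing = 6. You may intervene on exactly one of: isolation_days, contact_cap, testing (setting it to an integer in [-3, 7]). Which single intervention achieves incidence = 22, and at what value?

Intervening on isolation_days: incidence = -3*isolation_days + 44. Reaching 22 requires isolation_days = 22/3, not an integer.
Intervening on contact_cap: with other inputs at their observed values, incidence = 2*contact_cap + 14. Solving for 22 gives contact_cap = 4, within [-3, 7].
Intervening on testing: incidence = 10*testing - 46. Reaching 22 requires testing = 34/5, not an integer.

set contact_cap = 4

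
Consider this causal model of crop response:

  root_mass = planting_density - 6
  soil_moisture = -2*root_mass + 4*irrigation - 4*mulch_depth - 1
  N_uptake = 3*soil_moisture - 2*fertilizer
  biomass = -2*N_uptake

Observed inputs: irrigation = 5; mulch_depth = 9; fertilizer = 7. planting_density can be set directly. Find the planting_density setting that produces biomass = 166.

Substituting into the soil_moisture equation gives soil_moisture = -2*planting_density - 5.
N_uptake becomes -6*planting_density - 29.
So biomass = 12*planting_density + 58.
Solve 12*planting_density + 58 = 166: planting_density = (166 - 58) / 12 = 9.

planting_density = 9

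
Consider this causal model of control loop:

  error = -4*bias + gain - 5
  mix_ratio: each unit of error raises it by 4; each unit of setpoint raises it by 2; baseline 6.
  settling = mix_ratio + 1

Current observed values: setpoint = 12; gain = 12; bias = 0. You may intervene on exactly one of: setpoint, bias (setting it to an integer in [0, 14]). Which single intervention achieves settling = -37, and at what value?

Intervening on setpoint: settling = 2*setpoint + 35. Reaching -37 requires setpoint = -36, outside [0, 14].
Intervening on bias: with other inputs at their observed values, settling = -16*bias + 59. Solving for -37 gives bias = 6, within [0, 14].

set bias = 6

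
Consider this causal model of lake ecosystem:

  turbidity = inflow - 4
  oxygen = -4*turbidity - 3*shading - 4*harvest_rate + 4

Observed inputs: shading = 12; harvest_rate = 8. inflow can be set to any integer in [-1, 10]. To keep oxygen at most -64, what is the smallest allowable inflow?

Substituting into the oxygen equation gives oxygen = -4*inflow - 48.
Require -4*inflow - 48 ≤ -64, so inflow ≥ 4.
The smallest integer in [-1, 10] satisfying this is 4.

inflow = 4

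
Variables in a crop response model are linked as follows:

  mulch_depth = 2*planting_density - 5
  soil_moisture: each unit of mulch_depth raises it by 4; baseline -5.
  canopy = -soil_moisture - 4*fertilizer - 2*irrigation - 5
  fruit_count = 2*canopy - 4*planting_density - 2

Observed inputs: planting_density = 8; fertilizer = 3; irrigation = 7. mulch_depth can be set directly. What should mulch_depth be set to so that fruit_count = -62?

Intervening on mulch_depth fixes its value directly, overriding its dependence on planting_density.
Substituting into the canopy equation gives canopy = -4*mulch_depth - 26.
Substituting into the fruit_count equation gives fruit_count = -8*mulch_depth - 86.
Solve -8*mulch_depth - 86 = -62: mulch_depth = (-62 + 86) / -8 = -3.

mulch_depth = -3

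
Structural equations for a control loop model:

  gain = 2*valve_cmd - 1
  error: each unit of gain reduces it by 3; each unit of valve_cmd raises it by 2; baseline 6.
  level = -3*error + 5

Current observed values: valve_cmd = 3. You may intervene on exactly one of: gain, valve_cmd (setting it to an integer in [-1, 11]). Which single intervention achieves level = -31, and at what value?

set gain = 0

Intervening on gain: with other inputs at their observed values, level = 9*gain - 31. Solving for -31 gives gain = 0, within [-1, 11].
Intervening on valve_cmd: level = 12*valve_cmd - 22. Reaching -31 requires valve_cmd = -3/4, not an integer.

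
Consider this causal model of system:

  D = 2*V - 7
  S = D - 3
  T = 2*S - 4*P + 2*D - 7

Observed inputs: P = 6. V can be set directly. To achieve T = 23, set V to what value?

V = 11

Substituting into the S equation gives S = 2*V - 10.
Substituting into the T equation gives T = 8*V - 65.
Solve 8*V - 65 = 23: V = (23 + 65) / 8 = 11.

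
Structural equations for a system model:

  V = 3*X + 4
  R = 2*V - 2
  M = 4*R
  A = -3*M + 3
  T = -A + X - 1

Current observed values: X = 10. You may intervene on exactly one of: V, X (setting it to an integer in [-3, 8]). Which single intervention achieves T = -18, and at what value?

set V = 0

Intervening on V: with other inputs at their observed values, T = 24*V - 18. Solving for -18 gives V = 0, within [-3, 8].
Intervening on X: T = 73*X + 68. Reaching -18 requires X = -86/73, not an integer.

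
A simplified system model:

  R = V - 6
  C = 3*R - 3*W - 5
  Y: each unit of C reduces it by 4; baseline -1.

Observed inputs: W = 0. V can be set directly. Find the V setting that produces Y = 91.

Substituting into the C equation gives C = 3*V - 23.
Substituting into the Y equation gives Y = -12*V + 91.
Solve -12*V + 91 = 91: V = (91 - 91) / -12 = 0.

V = 0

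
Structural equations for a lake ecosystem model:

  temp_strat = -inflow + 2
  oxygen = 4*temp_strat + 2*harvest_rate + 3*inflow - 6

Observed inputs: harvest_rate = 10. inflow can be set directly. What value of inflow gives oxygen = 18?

inflow = 4

Substituting into the oxygen equation gives oxygen = -inflow + 22.
Solve -inflow + 22 = 18: inflow = (18 - 22) / -1 = 4.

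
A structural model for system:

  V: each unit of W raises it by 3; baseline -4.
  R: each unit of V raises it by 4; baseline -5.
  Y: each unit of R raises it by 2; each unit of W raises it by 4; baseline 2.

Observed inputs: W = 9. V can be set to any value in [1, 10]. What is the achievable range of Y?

36 to 108

Intervening on V fixes its value directly, overriding its dependence on W.
Substituting into the Y equation gives Y = 8*V + 28.
Linear in V, so extremes are at the endpoints: V = 1 gives Y = 36; V = 10 gives Y = 108.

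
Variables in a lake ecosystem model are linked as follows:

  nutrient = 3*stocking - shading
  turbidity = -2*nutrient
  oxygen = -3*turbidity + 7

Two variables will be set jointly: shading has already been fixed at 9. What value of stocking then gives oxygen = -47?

With shading held at 9:
Substituting into the nutrient equation gives nutrient = 3*stocking - 9.
This gives turbidity = -6*stocking + 18.
Substituting into the oxygen equation gives oxygen = 18*stocking - 47.
Solve 18*stocking - 47 = -47: stocking = (-47 + 47) / 18 = 0.

stocking = 0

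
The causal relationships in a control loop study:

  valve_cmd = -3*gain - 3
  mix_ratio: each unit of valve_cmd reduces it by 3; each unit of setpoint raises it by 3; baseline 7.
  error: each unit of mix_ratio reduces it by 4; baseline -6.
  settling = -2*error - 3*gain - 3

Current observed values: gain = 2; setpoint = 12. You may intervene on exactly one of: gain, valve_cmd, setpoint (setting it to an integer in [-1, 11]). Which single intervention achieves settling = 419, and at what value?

Intervening on gain: settling = 69*gain + 425. Reaching 419 requires gain = -2/23, not an integer.
Intervening on valve_cmd: settling = -24*valve_cmd + 347. Reaching 419 requires valve_cmd = -3, outside [-1, 11].
Intervening on setpoint: with other inputs at their observed values, settling = 24*setpoint + 275. Solving for 419 gives setpoint = 6, within [-1, 11].

set setpoint = 6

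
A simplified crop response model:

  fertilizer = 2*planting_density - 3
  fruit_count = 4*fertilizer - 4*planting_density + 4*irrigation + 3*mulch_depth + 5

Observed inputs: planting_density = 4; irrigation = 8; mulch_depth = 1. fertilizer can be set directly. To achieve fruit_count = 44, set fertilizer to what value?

fertilizer = 5

Intervening on fertilizer fixes its value directly, overriding its dependence on planting_density.
Substituting into the fruit_count equation gives fruit_count = 4*fertilizer + 24.
Solve 4*fertilizer + 24 = 44: fertilizer = (44 - 24) / 4 = 5.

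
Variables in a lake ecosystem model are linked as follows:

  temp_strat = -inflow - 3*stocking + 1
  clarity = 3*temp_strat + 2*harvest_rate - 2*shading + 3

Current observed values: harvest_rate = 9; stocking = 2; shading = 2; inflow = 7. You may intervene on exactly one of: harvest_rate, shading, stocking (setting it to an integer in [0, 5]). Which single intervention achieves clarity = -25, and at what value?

Intervening on harvest_rate: clarity = 2*harvest_rate - 37. Reaching -25 requires harvest_rate = 6, outside [0, 5].
Intervening on shading: with other inputs at their observed values, clarity = -2*shading - 15. Solving for -25 gives shading = 5, within [0, 5].
Intervening on stocking: clarity = -9*stocking - 1. Reaching -25 requires stocking = 8/3, not an integer.

set shading = 5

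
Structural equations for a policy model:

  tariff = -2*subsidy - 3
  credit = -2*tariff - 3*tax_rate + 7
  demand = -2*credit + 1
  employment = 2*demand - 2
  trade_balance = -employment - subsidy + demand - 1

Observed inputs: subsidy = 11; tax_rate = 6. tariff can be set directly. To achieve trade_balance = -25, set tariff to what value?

tariff = -2

Intervening on tariff fixes its value directly, overriding its dependence on subsidy.
Substituting into the credit equation gives credit = -2*tariff - 11.
demand becomes 4*tariff + 23.
employment becomes 8*tariff + 44.
Substituting into the trade_balance equation gives trade_balance = -4*tariff - 33.
Solve -4*tariff - 33 = -25: tariff = (-25 + 33) / -4 = -2.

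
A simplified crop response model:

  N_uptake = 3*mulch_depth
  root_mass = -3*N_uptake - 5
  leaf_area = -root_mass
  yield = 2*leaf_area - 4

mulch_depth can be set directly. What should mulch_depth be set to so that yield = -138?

mulch_depth = -8

Substituting into the root_mass equation gives root_mass = -9*mulch_depth - 5.
Substituting into the leaf_area equation gives leaf_area = 9*mulch_depth + 5.
Substituting into the yield equation gives yield = 18*mulch_depth + 6.
Solve 18*mulch_depth + 6 = -138: mulch_depth = (-138 - 6) / 18 = -8.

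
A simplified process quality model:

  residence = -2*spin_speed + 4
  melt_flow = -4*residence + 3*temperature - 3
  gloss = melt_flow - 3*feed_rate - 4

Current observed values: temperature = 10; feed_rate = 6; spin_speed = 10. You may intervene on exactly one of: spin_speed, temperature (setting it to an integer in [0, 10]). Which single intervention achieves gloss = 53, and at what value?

Intervening on spin_speed: with other inputs at their observed values, gloss = 8*spin_speed - 11. Solving for 53 gives spin_speed = 8, within [0, 10].
Intervening on temperature: gloss = 3*temperature + 39. Reaching 53 requires temperature = 14/3, not an integer.

set spin_speed = 8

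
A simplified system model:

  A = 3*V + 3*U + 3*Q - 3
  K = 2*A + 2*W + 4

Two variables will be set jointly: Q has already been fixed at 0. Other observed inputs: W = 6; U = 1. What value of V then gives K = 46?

V = 5

With Q held at 0:
Substituting into the A equation gives A = 3*V.
This gives K = 6*V + 16.
Solve 6*V + 16 = 46: V = (46 - 16) / 6 = 5.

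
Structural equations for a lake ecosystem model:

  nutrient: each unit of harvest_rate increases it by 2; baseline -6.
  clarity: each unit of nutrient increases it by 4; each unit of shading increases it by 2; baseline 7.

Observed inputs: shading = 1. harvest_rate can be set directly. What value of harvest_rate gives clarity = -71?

harvest_rate = -7

Substituting into the clarity equation gives clarity = 8*harvest_rate - 15.
Solve 8*harvest_rate - 15 = -71: harvest_rate = (-71 + 15) / 8 = -7.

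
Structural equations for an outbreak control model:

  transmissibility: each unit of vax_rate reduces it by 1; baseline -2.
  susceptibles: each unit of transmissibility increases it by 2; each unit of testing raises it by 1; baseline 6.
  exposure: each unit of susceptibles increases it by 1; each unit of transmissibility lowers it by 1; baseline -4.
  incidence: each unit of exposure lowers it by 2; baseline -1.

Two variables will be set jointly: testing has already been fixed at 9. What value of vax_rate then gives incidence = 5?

vax_rate = 12

With testing held at 9:
Substituting into the susceptibles equation gives susceptibles = -2*vax_rate + 11.
Substituting into the exposure equation gives exposure = -vax_rate + 9.
Substituting into the incidence equation gives incidence = 2*vax_rate - 19.
Solve 2*vax_rate - 19 = 5: vax_rate = (5 + 19) / 2 = 12.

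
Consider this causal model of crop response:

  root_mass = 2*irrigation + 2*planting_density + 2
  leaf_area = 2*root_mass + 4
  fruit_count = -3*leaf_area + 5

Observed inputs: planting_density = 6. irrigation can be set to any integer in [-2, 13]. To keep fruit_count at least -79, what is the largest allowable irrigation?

irrigation = -1

Substituting into the root_mass equation gives root_mass = 2*irrigation + 14.
This gives leaf_area = 4*irrigation + 32.
This gives fruit_count = -12*irrigation - 91.
Require -12*irrigation - 91 ≥ -79, so irrigation ≤ -1.
The largest integer in [-2, 13] satisfying this is -1.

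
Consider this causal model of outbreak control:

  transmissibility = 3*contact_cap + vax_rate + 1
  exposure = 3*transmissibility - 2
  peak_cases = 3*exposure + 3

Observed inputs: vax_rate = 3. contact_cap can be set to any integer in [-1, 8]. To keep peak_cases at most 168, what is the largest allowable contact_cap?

Substituting into the transmissibility equation gives transmissibility = 3*contact_cap + 4.
Substituting into the exposure equation gives exposure = 9*contact_cap + 10.
So peak_cases = 27*contact_cap + 33.
Require 27*contact_cap + 33 ≤ 168, so contact_cap ≤ 5.
The largest integer in [-1, 8] satisfying this is 5.

contact_cap = 5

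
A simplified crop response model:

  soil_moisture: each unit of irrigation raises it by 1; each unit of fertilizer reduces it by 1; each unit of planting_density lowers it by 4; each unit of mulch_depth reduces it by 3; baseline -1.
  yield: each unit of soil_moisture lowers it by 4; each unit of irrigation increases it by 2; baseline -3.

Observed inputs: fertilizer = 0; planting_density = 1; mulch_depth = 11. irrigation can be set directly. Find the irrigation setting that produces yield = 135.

irrigation = 7

Substituting into the soil_moisture equation gives soil_moisture = irrigation - 38.
So yield = -2*irrigation + 149.
Solve -2*irrigation + 149 = 135: irrigation = (135 - 149) / -2 = 7.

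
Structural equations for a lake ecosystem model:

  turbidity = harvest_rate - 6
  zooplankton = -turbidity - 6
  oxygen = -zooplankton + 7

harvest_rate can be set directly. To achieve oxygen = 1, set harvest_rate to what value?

harvest_rate = -6

Substituting into the zooplankton equation gives zooplankton = -harvest_rate.
This gives oxygen = harvest_rate + 7.
Solve harvest_rate + 7 = 1: harvest_rate = (1 - 7) / 1 = -6.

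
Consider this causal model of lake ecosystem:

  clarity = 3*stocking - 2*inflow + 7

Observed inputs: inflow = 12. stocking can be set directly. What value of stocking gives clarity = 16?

Substituting into the clarity equation gives clarity = 3*stocking - 17.
Solve 3*stocking - 17 = 16: stocking = (16 + 17) / 3 = 11.

stocking = 11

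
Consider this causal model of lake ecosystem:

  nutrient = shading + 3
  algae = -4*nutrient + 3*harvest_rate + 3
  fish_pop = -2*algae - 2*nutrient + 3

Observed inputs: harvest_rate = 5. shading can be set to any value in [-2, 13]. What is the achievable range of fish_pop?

-27 to 63

Substituting into the algae equation gives algae = -4*shading + 6.
Substituting into the fish_pop equation gives fish_pop = 6*shading - 15.
Linear in shading, so extremes are at the endpoints: shading = -2 gives fish_pop = -27; shading = 13 gives fish_pop = 63.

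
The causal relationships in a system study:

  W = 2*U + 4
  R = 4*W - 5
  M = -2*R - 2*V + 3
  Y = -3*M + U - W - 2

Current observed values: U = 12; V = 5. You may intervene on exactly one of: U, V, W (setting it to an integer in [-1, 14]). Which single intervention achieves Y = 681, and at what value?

set V = 11

Intervening on U: Y = 47*U + 81. Reaching 681 requires U = 600/47, not an integer.
Intervening on V: with other inputs at their observed values, Y = 6*V + 615. Solving for 681 gives V = 11, within [-1, 14].
Intervening on W: Y = 23*W + 1. Reaching 681 requires W = 680/23, not an integer.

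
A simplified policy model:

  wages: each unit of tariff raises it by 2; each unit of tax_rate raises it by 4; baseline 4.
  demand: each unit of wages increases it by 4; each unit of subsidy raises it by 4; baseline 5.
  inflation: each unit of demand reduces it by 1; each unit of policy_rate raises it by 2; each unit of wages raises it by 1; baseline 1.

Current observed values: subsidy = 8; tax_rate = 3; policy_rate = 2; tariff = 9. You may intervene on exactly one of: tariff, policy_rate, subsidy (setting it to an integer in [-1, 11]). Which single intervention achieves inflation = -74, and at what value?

Intervening on tariff: with other inputs at their observed values, inflation = -6*tariff - 80. Solving for -74 gives tariff = -1, within [-1, 11].
Intervening on policy_rate: inflation = 2*policy_rate - 138. Reaching -74 requires policy_rate = 32, outside [-1, 11].
Intervening on subsidy: inflation = -4*subsidy - 102. Reaching -74 requires subsidy = -7, outside [-1, 11].

set tariff = -1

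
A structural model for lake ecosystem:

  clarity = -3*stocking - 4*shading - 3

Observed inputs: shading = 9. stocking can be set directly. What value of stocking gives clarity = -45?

stocking = 2

Substituting into the clarity equation gives clarity = -3*stocking - 39.
Solve -3*stocking - 39 = -45: stocking = (-45 + 39) / -3 = 2.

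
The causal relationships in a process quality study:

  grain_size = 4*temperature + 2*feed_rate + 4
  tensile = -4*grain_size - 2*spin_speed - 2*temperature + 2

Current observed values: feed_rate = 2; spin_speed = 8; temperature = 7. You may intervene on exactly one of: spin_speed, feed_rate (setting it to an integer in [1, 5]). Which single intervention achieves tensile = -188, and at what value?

set feed_rate = 4

Intervening on spin_speed: tensile = -2*spin_speed - 156. Reaching -188 requires spin_speed = 16, outside [1, 5].
Intervening on feed_rate: with other inputs at their observed values, tensile = -8*feed_rate - 156. Solving for -188 gives feed_rate = 4, within [1, 5].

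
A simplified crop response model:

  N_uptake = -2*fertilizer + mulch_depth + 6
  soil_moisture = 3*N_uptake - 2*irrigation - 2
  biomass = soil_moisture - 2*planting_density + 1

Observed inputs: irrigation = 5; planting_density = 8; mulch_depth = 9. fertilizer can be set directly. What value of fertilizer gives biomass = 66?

fertilizer = -8

Substituting into the N_uptake equation gives N_uptake = -2*fertilizer + 15.
This gives soil_moisture = -6*fertilizer + 33.
Substituting into the biomass equation gives biomass = -6*fertilizer + 18.
Solve -6*fertilizer + 18 = 66: fertilizer = (66 - 18) / -6 = -8.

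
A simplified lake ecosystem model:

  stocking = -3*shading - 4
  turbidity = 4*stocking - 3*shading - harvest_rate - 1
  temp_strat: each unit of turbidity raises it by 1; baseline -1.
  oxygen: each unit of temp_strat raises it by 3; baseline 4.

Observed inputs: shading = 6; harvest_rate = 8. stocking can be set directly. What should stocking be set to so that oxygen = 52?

Intervening on stocking fixes its value directly, overriding its dependence on shading.
Substituting into the turbidity equation gives turbidity = 4*stocking - 27.
temp_strat becomes 4*stocking - 28.
This gives oxygen = 12*stocking - 80.
Solve 12*stocking - 80 = 52: stocking = (52 + 80) / 12 = 11.

stocking = 11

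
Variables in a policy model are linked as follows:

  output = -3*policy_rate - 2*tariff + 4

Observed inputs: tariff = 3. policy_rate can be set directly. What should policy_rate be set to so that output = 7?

Substituting into the output equation gives output = -3*policy_rate - 2.
Solve -3*policy_rate - 2 = 7: policy_rate = (7 + 2) / -3 = -3.

policy_rate = -3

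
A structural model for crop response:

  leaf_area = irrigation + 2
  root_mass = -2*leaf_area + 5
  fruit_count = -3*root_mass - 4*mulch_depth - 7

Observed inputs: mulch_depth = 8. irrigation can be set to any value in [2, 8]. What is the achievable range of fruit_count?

-30 to 6

Substituting into the root_mass equation gives root_mass = -2*irrigation + 1.
This gives fruit_count = 6*irrigation - 42.
Linear in irrigation, so extremes are at the endpoints: irrigation = 2 gives fruit_count = -30; irrigation = 8 gives fruit_count = 6.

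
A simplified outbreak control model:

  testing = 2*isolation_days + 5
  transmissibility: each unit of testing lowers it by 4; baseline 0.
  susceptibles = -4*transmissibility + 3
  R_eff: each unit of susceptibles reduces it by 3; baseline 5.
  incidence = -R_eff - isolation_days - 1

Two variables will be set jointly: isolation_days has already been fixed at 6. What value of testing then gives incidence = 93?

testing = 2

With isolation_days held at 6:
Intervening on testing fixes its value directly, overriding its dependence on isolation_days.
Substituting into the susceptibles equation gives susceptibles = 16*testing + 3.
R_eff becomes -48*testing - 4.
This gives incidence = 48*testing - 3.
Solve 48*testing - 3 = 93: testing = (93 + 3) / 48 = 2.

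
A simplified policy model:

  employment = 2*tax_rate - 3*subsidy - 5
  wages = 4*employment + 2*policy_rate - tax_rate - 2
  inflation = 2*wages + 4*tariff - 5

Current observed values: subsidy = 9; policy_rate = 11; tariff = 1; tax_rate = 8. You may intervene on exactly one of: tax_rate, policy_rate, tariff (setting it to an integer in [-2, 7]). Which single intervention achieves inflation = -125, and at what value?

set policy_rate = 6

Intervening on tax_rate: inflation = 14*tax_rate - 217. Reaching -125 requires tax_rate = 46/7, not an integer.
Intervening on policy_rate: with other inputs at their observed values, inflation = 4*policy_rate - 149. Solving for -125 gives policy_rate = 6, within [-2, 7].
Intervening on tariff: inflation = 4*tariff - 109. Reaching -125 requires tariff = -4, outside [-2, 7].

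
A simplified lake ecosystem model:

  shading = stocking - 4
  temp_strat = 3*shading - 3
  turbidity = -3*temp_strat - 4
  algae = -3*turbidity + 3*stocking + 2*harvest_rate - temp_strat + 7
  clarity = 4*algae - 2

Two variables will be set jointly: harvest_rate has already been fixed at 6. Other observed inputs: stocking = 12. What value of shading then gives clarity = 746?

shading = 6

With harvest_rate held at 6:
Intervening on shading fixes its value directly, overriding its dependence on stocking.
Substituting into the turbidity equation gives turbidity = -9*shading + 5.
This gives algae = 24*shading + 43.
Substituting into the clarity equation gives clarity = 96*shading + 170.
Solve 96*shading + 170 = 746: shading = (746 - 170) / 96 = 6.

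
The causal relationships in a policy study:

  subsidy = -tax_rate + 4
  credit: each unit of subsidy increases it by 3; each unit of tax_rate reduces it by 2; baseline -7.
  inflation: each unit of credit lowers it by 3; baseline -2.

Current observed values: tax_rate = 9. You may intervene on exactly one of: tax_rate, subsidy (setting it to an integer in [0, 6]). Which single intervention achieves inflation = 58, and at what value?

set tax_rate = 5

Intervening on tax_rate: with other inputs at their observed values, inflation = 15*tax_rate - 17. Solving for 58 gives tax_rate = 5, within [0, 6].
Intervening on subsidy: inflation = -9*subsidy + 73. Reaching 58 requires subsidy = 5/3, not an integer.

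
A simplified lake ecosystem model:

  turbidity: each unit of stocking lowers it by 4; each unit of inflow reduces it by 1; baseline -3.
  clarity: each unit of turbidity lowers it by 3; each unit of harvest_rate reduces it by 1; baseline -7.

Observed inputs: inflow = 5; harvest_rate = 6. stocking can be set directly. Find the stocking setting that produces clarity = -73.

stocking = -7

Substituting into the turbidity equation gives turbidity = -4*stocking - 8.
Substituting into the clarity equation gives clarity = 12*stocking + 11.
Solve 12*stocking + 11 = -73: stocking = (-73 - 11) / 12 = -7.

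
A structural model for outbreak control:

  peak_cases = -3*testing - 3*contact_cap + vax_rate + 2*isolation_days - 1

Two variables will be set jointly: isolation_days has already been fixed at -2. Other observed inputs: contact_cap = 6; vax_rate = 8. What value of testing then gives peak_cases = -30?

With isolation_days held at -2:
Substituting into the peak_cases equation gives peak_cases = -3*testing - 15.
Solve -3*testing - 15 = -30: testing = (-30 + 15) / -3 = 5.

testing = 5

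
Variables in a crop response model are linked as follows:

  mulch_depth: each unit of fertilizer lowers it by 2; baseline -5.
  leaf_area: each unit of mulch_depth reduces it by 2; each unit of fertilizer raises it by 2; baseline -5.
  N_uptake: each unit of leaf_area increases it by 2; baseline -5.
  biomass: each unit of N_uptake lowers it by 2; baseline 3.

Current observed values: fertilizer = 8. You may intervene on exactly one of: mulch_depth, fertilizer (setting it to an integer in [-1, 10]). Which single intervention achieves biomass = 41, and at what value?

set mulch_depth = 9

Intervening on mulch_depth: with other inputs at their observed values, biomass = 8*mulch_depth - 31. Solving for 41 gives mulch_depth = 9, within [-1, 10].
Intervening on fertilizer: biomass = -24*fertilizer - 7. Reaching 41 requires fertilizer = -2, outside [-1, 10].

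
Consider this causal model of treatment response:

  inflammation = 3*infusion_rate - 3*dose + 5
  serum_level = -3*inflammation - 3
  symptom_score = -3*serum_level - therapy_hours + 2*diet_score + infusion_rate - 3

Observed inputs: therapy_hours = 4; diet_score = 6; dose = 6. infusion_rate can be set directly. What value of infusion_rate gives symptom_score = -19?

infusion_rate = 3

Substituting into the inflammation equation gives inflammation = 3*infusion_rate - 13.
Substituting into the serum_level equation gives serum_level = -9*infusion_rate + 36.
Substituting into the symptom_score equation gives symptom_score = 28*infusion_rate - 103.
Solve 28*infusion_rate - 103 = -19: infusion_rate = (-19 + 103) / 28 = 3.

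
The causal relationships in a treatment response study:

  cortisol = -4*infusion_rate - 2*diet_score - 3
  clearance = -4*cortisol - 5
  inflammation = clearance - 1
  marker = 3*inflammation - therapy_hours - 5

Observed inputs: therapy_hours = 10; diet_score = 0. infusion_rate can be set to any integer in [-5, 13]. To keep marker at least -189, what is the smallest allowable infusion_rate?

Substituting into the cortisol equation gives cortisol = -4*infusion_rate - 3.
Substituting into the clearance equation gives clearance = 16*infusion_rate + 7.
Substituting into the inflammation equation gives inflammation = 16*infusion_rate + 6.
marker becomes 48*infusion_rate + 3.
Require 48*infusion_rate + 3 ≥ -189, so infusion_rate ≥ -4.
The smallest integer in [-5, 13] satisfying this is -4.

infusion_rate = -4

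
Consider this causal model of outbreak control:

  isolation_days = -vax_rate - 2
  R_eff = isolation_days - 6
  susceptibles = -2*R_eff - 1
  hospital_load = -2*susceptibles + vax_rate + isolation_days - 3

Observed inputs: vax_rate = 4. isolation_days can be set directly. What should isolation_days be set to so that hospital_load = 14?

isolation_days = 7

Intervening on isolation_days fixes its value directly, overriding its dependence on vax_rate.
Substituting into the susceptibles equation gives susceptibles = -2*isolation_days + 11.
Substituting into the hospital_load equation gives hospital_load = 5*isolation_days - 21.
Solve 5*isolation_days - 21 = 14: isolation_days = (14 + 21) / 5 = 7.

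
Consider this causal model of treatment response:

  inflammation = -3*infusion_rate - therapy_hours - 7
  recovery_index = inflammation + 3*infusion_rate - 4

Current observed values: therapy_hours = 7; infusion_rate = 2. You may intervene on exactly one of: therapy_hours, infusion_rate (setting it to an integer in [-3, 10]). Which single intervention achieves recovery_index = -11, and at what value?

set therapy_hours = 0

Intervening on therapy_hours: with other inputs at their observed values, recovery_index = -therapy_hours - 11. Solving for -11 gives therapy_hours = 0, within [-3, 10].
Intervening on infusion_rate: the paths from infusion_rate to recovery_index cancel (net effect zero), leaving recovery_index = -18; -11 is unreachable this way.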